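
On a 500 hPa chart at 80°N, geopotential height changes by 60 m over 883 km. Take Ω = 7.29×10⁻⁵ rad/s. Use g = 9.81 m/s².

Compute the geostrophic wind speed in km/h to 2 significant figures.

Coriolis parameter at 80°N:
f = 2Ω sin φ = 2 × 7.29×10⁻⁵ × sin 80° = 1.44×10⁻⁴ s⁻¹
Height gradient: |∂Z/∂n| = 60 m / 883000 m = 6.80×10⁻⁵
On a pressure surface, geostrophic balance gives V_g = (g/f)|∂Z/∂n|:
V_g = 9.81 × 6.80×10⁻⁵ / 1.44×10⁻⁴ = 4.64 m/s
Converting: 4.64 m/s × 3.6 = 17 km/h

17 km/h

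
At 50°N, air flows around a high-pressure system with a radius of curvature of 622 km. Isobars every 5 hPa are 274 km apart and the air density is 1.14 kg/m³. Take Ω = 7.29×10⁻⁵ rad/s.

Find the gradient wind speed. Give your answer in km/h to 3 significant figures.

Coriolis parameter at 50°N:
f = 2Ω sin φ = 2 × 7.29×10⁻⁵ × sin 50° = 1.12×10⁻⁴ s⁻¹
Pressure gradient: |∂P/∂n| = 500 Pa / 274000 m = 1.82×10⁻³ Pa/m
Geostrophic speed: V_g = |∂P/∂n|/(fρ) = 1.82×10⁻³/(1.12×10⁻⁴ × 1.14) = 14.3 m/s
Around a high, pressure-gradient force acts outward with centrifugal, so Coriolis balances both:
fV = (1/ρ)|∂P/∂n| + V²/R  →  V² − fR·V + fR·V_g = 0
With fR = 1.12×10⁻⁴ × 622×10³ m = 69.5 m/s:
V = [fR − √((fR)² − 4 fR V_g)]/2 = [69.5 − √(69.5² − 4×69.5×14.3)]/2 = 20.2 m/s
Supergeostrophic (V > V_g = 14.3 m/s), as expected around a high.
Converting: 20.2 m/s × 3.6 = 72.8 km/h

72.8 km/h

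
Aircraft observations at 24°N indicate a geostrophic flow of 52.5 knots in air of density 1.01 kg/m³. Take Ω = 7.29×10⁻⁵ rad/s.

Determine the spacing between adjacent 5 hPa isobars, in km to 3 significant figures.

309 km

Coriolis parameter at 24°N:
f = 2Ω sin φ = 2 × 7.29×10⁻⁵ × sin 24° = 5.93×10⁻⁵ s⁻¹
Wind speed in SI: 52.5 knots = 27.0 m/s
Geostrophic balance rearranged: |∂P/∂n| = f ρ V_g
|∂P/∂n| = 5.93×10⁻⁵ × 1.01 × 27.0 = 1.62×10⁻³ Pa/m
Isobar spacing: Δn = ΔP/|∂P/∂n| = 500 Pa / 1.62×10⁻³ Pa/m = 309087 m ≈ 309 km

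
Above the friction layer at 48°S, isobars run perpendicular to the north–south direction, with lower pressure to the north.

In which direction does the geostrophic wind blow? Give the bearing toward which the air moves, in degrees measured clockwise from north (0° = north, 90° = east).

270°

The pressure-gradient force points toward the north (bearing 000°).
Geostrophic balance: in the Southern Hemisphere the Coriolis force deflects motion to the left, so the geostrophic wind blows 90° to the left of the pressure-gradient force (low pressure on the right).
Rotating 000° by 90° counterclockwise gives 270° — the wind blows toward the west.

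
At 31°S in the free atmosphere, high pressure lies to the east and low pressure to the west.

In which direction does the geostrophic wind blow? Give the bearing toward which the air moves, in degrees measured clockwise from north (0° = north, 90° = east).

180°

The pressure-gradient force points toward the west (bearing 270°).
Geostrophic balance: in the Southern Hemisphere the Coriolis force deflects motion to the left, so the geostrophic wind blows 90° to the left of the pressure-gradient force (low pressure on the right).
Rotating 270° by 90° counterclockwise gives 180° — the wind blows toward the south.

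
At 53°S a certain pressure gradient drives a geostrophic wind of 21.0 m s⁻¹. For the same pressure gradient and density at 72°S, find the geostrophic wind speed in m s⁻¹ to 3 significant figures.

With the same pressure gradient and density, V_g ∝ 1/f ∝ 1/sin φ.
V₂ = V₁ · sin φ₁ / sin φ₂ = 21.0 × sin 53° / sin 72°
V₂ = 21.0 × 0.7986/0.9511 = 17.6 m s⁻¹

17.6 m s⁻¹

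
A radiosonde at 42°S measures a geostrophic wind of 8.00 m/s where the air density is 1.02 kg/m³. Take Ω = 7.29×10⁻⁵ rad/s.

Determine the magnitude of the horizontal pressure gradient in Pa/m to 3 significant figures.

Coriolis parameter at 42°S:
f = 2Ω sin φ = 2 × 7.29×10⁻⁵ × sin 42° = 9.76×10⁻⁵ s⁻¹
Geostrophic balance rearranged: |∂P/∂n| = f ρ V_g
|∂P/∂n| = 9.76×10⁻⁵ × 1.02 × 8.00 = 7.96×10⁻⁴ Pa/m

7.96×10⁻⁴ Pa/m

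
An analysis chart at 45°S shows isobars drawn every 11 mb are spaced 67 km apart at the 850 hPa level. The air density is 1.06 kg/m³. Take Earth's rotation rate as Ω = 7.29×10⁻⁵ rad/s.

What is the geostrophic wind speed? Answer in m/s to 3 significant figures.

Coriolis parameter at 45°S:
f = 2Ω sin φ = 2 × 7.29×10⁻⁵ × sin 45° = 1.03×10⁻⁴ s⁻¹
Pressure gradient: |∂P/∂n| = 1100 Pa / 67000 m = 1.64×10⁻² Pa/m
Geostrophic balance (pressure-gradient force = Coriolis force):
V_g = (1/(fρ)) |∂P/∂n| = 1.64×10⁻² / (1.03×10⁻⁴ × 1.06) = 150 m/s

150 m/s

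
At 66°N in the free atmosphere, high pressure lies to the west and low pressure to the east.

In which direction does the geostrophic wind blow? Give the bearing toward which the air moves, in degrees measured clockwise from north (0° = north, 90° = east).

The pressure-gradient force points toward the east (bearing 090°).
Geostrophic balance: in the Northern Hemisphere the Coriolis force deflects motion to the right, so the geostrophic wind blows 90° to the right of the pressure-gradient force (low pressure on the left).
Rotating 090° by 90° clockwise gives 180° — the wind blows toward the south.

180°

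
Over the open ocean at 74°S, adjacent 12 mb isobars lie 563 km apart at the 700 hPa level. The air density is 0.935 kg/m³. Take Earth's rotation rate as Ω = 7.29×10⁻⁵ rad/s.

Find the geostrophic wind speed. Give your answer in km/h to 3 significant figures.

Coriolis parameter at 74°S:
f = 2Ω sin φ = 2 × 7.29×10⁻⁵ × sin 74° = 1.40×10⁻⁴ s⁻¹
Pressure gradient: |∂P/∂n| = 1200 Pa / 563000 m = 2.13×10⁻³ Pa/m
Geostrophic balance (pressure-gradient force = Coriolis force):
V_g = (1/(fρ)) |∂P/∂n| = 2.13×10⁻³ / (1.40×10⁻⁴ × 0.935) = 16.3 m/s
Converting: 16.3 m/s × 3.6 = 58.6 km/h

58.6 km/h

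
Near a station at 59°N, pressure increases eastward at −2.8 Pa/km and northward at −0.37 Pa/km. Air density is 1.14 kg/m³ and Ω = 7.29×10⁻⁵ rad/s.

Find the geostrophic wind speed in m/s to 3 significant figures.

19.8 m/s

Coriolis parameter at 59°N:
f = 2Ω sin φ = 2 × 7.29×10⁻⁵ × sin 59° = 1.25×10⁻⁴ s⁻¹
Component geostrophic relations (x east, y north):
u_g = −(1/(fρ)) ∂P/∂y,  v_g = (1/(fρ)) ∂P/∂x
u_g = −(−0.37×10⁻³)/(1.25×10⁻⁴ × 1.14) = 2.60 m/s;  v_g = (−2.8×10⁻³)/(1.25×10⁻⁴ × 1.14) = −19.7 m/s
|V_g| = √(u_g² + v_g²) = 19.8 m/s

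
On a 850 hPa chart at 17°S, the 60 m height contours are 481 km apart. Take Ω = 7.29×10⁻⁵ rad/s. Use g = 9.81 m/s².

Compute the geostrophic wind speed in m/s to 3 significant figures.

28.7 m/s

Coriolis parameter at 17°S:
f = 2Ω sin φ = 2 × 7.29×10⁻⁵ × sin 17° = 4.26×10⁻⁵ s⁻¹
Height gradient: |∂Z/∂n| = 60 m / 481000 m = 1.25×10⁻⁴
On a pressure surface, geostrophic balance gives V_g = (g/f)|∂Z/∂n|:
V_g = 9.81 × 1.25×10⁻⁴ / 4.26×10⁻⁵ = 28.7 m/s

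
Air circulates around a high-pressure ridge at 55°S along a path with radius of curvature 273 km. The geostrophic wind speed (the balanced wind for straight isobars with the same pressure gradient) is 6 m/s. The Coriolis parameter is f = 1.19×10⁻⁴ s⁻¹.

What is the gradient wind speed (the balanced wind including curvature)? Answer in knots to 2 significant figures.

Around a high, pressure-gradient force acts outward with centrifugal, so Coriolis balances both:
fV = (1/ρ)|∂P/∂n| + V²/R  →  V² − fR·V + fR·V_g = 0
With fR = 1.19×10⁻⁴ × 273×10³ m = 32.5 m/s:
V = [fR − √((fR)² − 4 fR V_g)]/2 = [32.5 − √(32.5² − 4×32.5×6)]/2 = 7.94 m/s
Supergeostrophic (V > V_g = 6 m/s), as expected around a high.
Converting: 7.94 m/s × 1.944 = 15 knots

15 knots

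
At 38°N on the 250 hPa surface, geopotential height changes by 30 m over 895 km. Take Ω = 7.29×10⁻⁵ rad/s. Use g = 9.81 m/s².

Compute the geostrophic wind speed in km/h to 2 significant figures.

Coriolis parameter at 38°N:
f = 2Ω sin φ = 2 × 7.29×10⁻⁵ × sin 38° = 8.98×10⁻⁵ s⁻¹
Height gradient: |∂Z/∂n| = 30 m / 895000 m = 3.35×10⁻⁵
On a pressure surface, geostrophic balance gives V_g = (g/f)|∂Z/∂n|:
V_g = 9.81 × 3.35×10⁻⁵ / 8.98×10⁻⁵ = 3.66 m/s
Converting: 3.66 m/s × 3.6 = 13 km/h

13 km/h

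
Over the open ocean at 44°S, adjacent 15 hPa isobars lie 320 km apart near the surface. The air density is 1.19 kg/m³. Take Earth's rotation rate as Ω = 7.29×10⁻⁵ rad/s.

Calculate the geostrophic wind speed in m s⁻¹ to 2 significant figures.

Coriolis parameter at 44°S:
f = 2Ω sin φ = 2 × 7.29×10⁻⁵ × sin 44° = 1.01×10⁻⁴ s⁻¹
Pressure gradient: |∂P/∂n| = 1500 Pa / 320000 m = 4.69×10⁻³ Pa/m
Geostrophic balance (pressure-gradient force = Coriolis force):
V_g = (1/(fρ)) |∂P/∂n| = 4.69×10⁻³ / (1.01×10⁻⁴ × 1.19) = 38.9 m/s

39 m s⁻¹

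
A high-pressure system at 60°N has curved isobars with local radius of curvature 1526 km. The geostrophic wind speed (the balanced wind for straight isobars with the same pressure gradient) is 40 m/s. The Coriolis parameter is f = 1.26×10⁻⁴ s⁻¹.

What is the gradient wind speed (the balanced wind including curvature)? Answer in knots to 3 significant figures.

Around a high, pressure-gradient force acts outward with centrifugal, so Coriolis balances both:
fV = (1/ρ)|∂P/∂n| + V²/R  →  V² − fR·V + fR·V_g = 0
With fR = 1.26×10⁻⁴ × 1526×10³ m = 192 m/s:
V = [fR − √((fR)² − 4 fR V_g)]/2 = [192 − √(192² − 4×192×40)]/2 = 56.7 m/s
Supergeostrophic (V > V_g = 40 m/s), as expected around a high.
Converting: 56.7 m/s × 1.944 = 110 knots

110 knots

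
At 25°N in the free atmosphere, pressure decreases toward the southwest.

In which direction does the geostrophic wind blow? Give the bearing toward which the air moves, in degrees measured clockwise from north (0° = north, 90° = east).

The pressure-gradient force points toward the southwest (bearing 225°).
Geostrophic balance: in the Northern Hemisphere the Coriolis force deflects motion to the right, so the geostrophic wind blows 90° to the right of the pressure-gradient force (low pressure on the left).
Rotating 225° by 90° clockwise gives 315° — the wind blows toward the northwest.

315°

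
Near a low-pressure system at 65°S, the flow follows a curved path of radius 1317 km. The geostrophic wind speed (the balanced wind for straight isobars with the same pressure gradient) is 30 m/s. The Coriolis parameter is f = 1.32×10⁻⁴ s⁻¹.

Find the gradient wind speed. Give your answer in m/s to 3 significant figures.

Around a low, centrifugal force acts outward with Coriolis, so pressure-gradient force balances both:
(1/ρ)|∂P/∂n| = fV + V²/R  →  V² + fR·V − fR·V_g = 0
With fR = 1.32×10⁻⁴ × 1317×10³ m = 174 m/s:
V = [−fR + √((fR)² + 4 fR V_g)]/2 = [−174 + √(174² + 4×174×30)]/2 = 26.1 m/s
Subgeostrophic (V < V_g = 30 m/s), as expected around a low.

26.1 m/s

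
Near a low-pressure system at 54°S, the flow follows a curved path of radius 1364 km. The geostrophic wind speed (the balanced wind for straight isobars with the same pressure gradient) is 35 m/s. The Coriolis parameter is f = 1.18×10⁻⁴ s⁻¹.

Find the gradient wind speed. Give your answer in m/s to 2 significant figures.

30 m/s

Around a low, centrifugal force acts outward with Coriolis, so pressure-gradient force balances both:
(1/ρ)|∂P/∂n| = fV + V²/R  →  V² + fR·V − fR·V_g = 0
With fR = 1.18×10⁻⁴ × 1364×10³ m = 161 m/s:
V = [−fR + √((fR)² + 4 fR V_g)]/2 = [−161 + √(161² + 4×161×35)]/2 = 29.6 m/s
Subgeostrophic (V < V_g = 35 m/s), as expected around a low.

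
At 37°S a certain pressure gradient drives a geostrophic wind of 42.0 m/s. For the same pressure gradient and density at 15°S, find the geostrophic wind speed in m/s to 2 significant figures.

98 m/s

With the same pressure gradient and density, V_g ∝ 1/f ∝ 1/sin φ.
V₂ = V₁ · sin φ₁ / sin φ₂ = 42.0 × sin 37° / sin 15°
V₂ = 42.0 × 0.6018/0.2588 = 98 m/s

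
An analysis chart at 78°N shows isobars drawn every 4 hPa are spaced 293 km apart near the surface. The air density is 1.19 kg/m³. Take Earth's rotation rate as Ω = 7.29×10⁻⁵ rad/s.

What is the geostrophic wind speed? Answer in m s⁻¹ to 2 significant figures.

Coriolis parameter at 78°N:
f = 2Ω sin φ = 2 × 7.29×10⁻⁵ × sin 78° = 1.43×10⁻⁴ s⁻¹
Pressure gradient: |∂P/∂n| = 400 Pa / 293000 m = 1.37×10⁻³ Pa/m
Geostrophic balance (pressure-gradient force = Coriolis force):
V_g = (1/(fρ)) |∂P/∂n| = 1.37×10⁻³ / (1.43×10⁻⁴ × 1.19) = 8.04 m/s

8.0 m s⁻¹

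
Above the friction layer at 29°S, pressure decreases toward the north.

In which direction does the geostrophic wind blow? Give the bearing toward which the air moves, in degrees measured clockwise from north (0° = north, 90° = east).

270°

The pressure-gradient force points toward the north (bearing 000°).
Geostrophic balance: in the Southern Hemisphere the Coriolis force deflects motion to the left, so the geostrophic wind blows 90° to the left of the pressure-gradient force (low pressure on the right).
Rotating 000° by 90° counterclockwise gives 270° — the wind blows toward the west.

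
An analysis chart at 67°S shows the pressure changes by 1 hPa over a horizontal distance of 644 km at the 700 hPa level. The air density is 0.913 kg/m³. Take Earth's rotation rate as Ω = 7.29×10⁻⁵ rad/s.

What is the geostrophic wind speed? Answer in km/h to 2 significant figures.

4.6 km/h

Coriolis parameter at 67°S:
f = 2Ω sin φ = 2 × 7.29×10⁻⁵ × sin 67° = 1.34×10⁻⁴ s⁻¹
Pressure gradient: |∂P/∂n| = 100 Pa / 644000 m = 1.55×10⁻⁴ Pa/m
Geostrophic balance (pressure-gradient force = Coriolis force):
V_g = (1/(fρ)) |∂P/∂n| = 1.55×10⁻⁴ / (1.34×10⁻⁴ × 0.913) = 1.27 m/s
Converting: 1.27 m/s × 3.6 = 4.6 km/h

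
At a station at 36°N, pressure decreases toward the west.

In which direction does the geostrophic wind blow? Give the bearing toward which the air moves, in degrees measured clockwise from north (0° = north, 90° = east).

000°

The pressure-gradient force points toward the west (bearing 270°).
Geostrophic balance: in the Northern Hemisphere the Coriolis force deflects motion to the right, so the geostrophic wind blows 90° to the right of the pressure-gradient force (low pressure on the left).
Rotating 270° by 90° clockwise gives 000° — the wind blows toward the north.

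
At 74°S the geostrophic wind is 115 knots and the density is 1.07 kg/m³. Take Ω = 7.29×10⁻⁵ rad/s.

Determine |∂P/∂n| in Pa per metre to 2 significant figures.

Coriolis parameter at 74°S:
f = 2Ω sin φ = 2 × 7.29×10⁻⁵ × sin 74° = 1.40×10⁻⁴ s⁻¹
Wind speed in SI: 115 knots = 59.2 m/s
Geostrophic balance rearranged: |∂P/∂n| = f ρ V_g
|∂P/∂n| = 1.40×10⁻⁴ × 1.07 × 59.2 = 8.87×10⁻³ Pa/m

8.9×10⁻³ Pa/m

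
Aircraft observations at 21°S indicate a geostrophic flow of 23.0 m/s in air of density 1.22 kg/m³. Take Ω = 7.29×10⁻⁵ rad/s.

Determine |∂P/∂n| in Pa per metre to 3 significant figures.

Coriolis parameter at 21°S:
f = 2Ω sin φ = 2 × 7.29×10⁻⁵ × sin 21° = 5.23×10⁻⁵ s⁻¹
Geostrophic balance rearranged: |∂P/∂n| = f ρ V_g
|∂P/∂n| = 5.23×10⁻⁵ × 1.22 × 23.0 = 1.47×10⁻³ Pa/m

1.47×10⁻³ Pa/m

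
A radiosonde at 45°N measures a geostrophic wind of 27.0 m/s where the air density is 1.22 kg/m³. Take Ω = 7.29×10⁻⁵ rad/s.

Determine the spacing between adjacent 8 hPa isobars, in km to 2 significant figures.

Coriolis parameter at 45°N:
f = 2Ω sin φ = 2 × 7.29×10⁻⁵ × sin 45° = 1.03×10⁻⁴ s⁻¹
Geostrophic balance rearranged: |∂P/∂n| = f ρ V_g
|∂P/∂n| = 1.03×10⁻⁴ × 1.22 × 27.0 = 3.40×10⁻³ Pa/m
Isobar spacing: Δn = ΔP/|∂P/∂n| = 800 Pa / 3.40×10⁻³ Pa/m = 235572 m ≈ 240 km

240 km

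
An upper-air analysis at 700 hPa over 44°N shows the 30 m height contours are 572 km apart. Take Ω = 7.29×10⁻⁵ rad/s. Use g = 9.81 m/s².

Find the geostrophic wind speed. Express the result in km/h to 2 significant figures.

18 km/h

Coriolis parameter at 44°N:
f = 2Ω sin φ = 2 × 7.29×10⁻⁵ × sin 44° = 1.01×10⁻⁴ s⁻¹
Height gradient: |∂Z/∂n| = 30 m / 572000 m = 5.24×10⁻⁵
On a pressure surface, geostrophic balance gives V_g = (g/f)|∂Z/∂n|:
V_g = 9.81 × 5.24×10⁻⁵ / 1.01×10⁻⁴ = 5.08 m/s
Converting: 5.08 m/s × 3.6 = 18 km/h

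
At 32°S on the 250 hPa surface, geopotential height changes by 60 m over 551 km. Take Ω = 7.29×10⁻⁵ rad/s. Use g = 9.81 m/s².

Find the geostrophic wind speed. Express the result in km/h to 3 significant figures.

Coriolis parameter at 32°S:
f = 2Ω sin φ = 2 × 7.29×10⁻⁵ × sin 32° = 7.73×10⁻⁵ s⁻¹
Height gradient: |∂Z/∂n| = 60 m / 551000 m = 1.09×10⁻⁴
On a pressure surface, geostrophic balance gives V_g = (g/f)|∂Z/∂n|:
V_g = 9.81 × 1.09×10⁻⁴ / 7.73×10⁻⁵ = 13.8 m/s
Converting: 13.8 m/s × 3.6 = 49.8 km/h

49.8 km/h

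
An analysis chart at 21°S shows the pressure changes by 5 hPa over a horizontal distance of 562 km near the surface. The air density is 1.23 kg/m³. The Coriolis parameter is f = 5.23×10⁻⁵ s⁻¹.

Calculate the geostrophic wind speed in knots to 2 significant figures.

Pressure gradient: |∂P/∂n| = 500 Pa / 562000 m = 8.90×10⁻⁴ Pa/m
Geostrophic balance (pressure-gradient force = Coriolis force):
V_g = (1/(fρ)) |∂P/∂n| = 8.90×10⁻⁴ / (5.23×10⁻⁵ × 1.23) = 13.8 m/s
Converting: 13.8 m/s × 1.944 = 27 knots

27 knots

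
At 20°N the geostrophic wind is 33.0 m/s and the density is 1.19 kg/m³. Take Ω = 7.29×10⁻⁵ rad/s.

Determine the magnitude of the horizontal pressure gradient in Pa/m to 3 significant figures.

1.96×10⁻³ Pa/m

Coriolis parameter at 20°N:
f = 2Ω sin φ = 2 × 7.29×10⁻⁵ × sin 20° = 4.99×10⁻⁵ s⁻¹
Geostrophic balance rearranged: |∂P/∂n| = f ρ V_g
|∂P/∂n| = 4.99×10⁻⁵ × 1.19 × 33.0 = 1.96×10⁻³ Pa/m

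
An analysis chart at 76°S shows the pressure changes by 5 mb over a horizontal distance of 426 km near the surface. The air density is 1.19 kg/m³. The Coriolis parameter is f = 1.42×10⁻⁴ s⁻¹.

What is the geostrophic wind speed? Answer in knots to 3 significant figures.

Pressure gradient: |∂P/∂n| = 500 Pa / 426000 m = 1.17×10⁻³ Pa/m
Geostrophic balance (pressure-gradient force = Coriolis force):
V_g = (1/(fρ)) |∂P/∂n| = 1.17×10⁻³ / (1.42×10⁻⁴ × 1.19) = 6.95 m/s
Converting: 6.95 m/s × 1.944 = 13.5 knots

13.5 knots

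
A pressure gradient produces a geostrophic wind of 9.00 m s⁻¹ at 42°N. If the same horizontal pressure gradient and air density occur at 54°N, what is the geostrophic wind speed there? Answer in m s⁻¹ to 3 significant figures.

7.44 m s⁻¹

With the same pressure gradient and density, V_g ∝ 1/f ∝ 1/sin φ.
V₂ = V₁ · sin φ₁ / sin φ₂ = 9.00 × sin 42° / sin 54°
V₂ = 9.00 × 0.6691/0.8090 = 7.44 m s⁻¹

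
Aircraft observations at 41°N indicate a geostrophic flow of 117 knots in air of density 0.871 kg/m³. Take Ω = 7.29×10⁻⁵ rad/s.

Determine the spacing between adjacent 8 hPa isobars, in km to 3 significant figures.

Coriolis parameter at 41°N:
f = 2Ω sin φ = 2 × 7.29×10⁻⁵ × sin 41° = 9.57×10⁻⁵ s⁻¹
Wind speed in SI: 117 knots = 60.2 m/s
Geostrophic balance rearranged: |∂P/∂n| = f ρ V_g
|∂P/∂n| = 9.57×10⁻⁵ × 0.871 × 60.2 = 5.01×10⁻³ Pa/m
Isobar spacing: Δn = ΔP/|∂P/∂n| = 800 Pa / 5.01×10⁻³ Pa/m = 159532 m ≈ 160 km

160 km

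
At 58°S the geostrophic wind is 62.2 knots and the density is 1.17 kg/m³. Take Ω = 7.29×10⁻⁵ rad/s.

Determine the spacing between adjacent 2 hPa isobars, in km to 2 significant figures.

43 km

Coriolis parameter at 58°S:
f = 2Ω sin φ = 2 × 7.29×10⁻⁵ × sin 58° = 1.24×10⁻⁴ s⁻¹
Wind speed in SI: 62.2 knots = 32.0 m/s
Geostrophic balance rearranged: |∂P/∂n| = f ρ V_g
|∂P/∂n| = 1.24×10⁻⁴ × 1.17 × 32.0 = 4.63×10⁻³ Pa/m
Isobar spacing: Δn = ΔP/|∂P/∂n| = 200 Pa / 4.63×10⁻³ Pa/m = 43205 m ≈ 43 km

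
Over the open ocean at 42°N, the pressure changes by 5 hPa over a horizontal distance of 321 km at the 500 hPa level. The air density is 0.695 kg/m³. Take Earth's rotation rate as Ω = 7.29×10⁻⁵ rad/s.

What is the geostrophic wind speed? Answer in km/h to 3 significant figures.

82.7 km/h

Coriolis parameter at 42°N:
f = 2Ω sin φ = 2 × 7.29×10⁻⁵ × sin 42° = 9.76×10⁻⁵ s⁻¹
Pressure gradient: |∂P/∂n| = 500 Pa / 321000 m = 1.56×10⁻³ Pa/m
Geostrophic balance (pressure-gradient force = Coriolis force):
V_g = (1/(fρ)) |∂P/∂n| = 1.56×10⁻³ / (9.76×10⁻⁵ × 0.695) = 23.0 m/s
Converting: 23.0 m/s × 3.6 = 82.7 km/h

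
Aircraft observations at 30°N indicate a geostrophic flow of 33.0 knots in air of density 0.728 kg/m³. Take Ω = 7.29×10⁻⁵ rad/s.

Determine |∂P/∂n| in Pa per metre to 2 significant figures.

9.0×10⁻⁴ Pa/m

Coriolis parameter at 30°N:
f = 2Ω sin φ = 2 × 7.29×10⁻⁵ × sin 30° = 7.29×10⁻⁵ s⁻¹
Wind speed in SI: 33.0 knots = 17.0 m/s
Geostrophic balance rearranged: |∂P/∂n| = f ρ V_g
|∂P/∂n| = 7.29×10⁻⁵ × 0.728 × 17.0 = 9.01×10⁻⁴ Pa/m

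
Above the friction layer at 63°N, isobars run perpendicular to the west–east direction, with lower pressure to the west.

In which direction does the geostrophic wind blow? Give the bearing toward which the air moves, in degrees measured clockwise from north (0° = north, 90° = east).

000°

The pressure-gradient force points toward the west (bearing 270°).
Geostrophic balance: in the Northern Hemisphere the Coriolis force deflects motion to the right, so the geostrophic wind blows 90° to the right of the pressure-gradient force (low pressure on the left).
Rotating 270° by 90° clockwise gives 000° — the wind blows toward the north.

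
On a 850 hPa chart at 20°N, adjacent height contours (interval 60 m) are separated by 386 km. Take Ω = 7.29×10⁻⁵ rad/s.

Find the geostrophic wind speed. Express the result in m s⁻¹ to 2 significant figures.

Coriolis parameter at 20°N:
f = 2Ω sin φ = 2 × 7.29×10⁻⁵ × sin 20° = 4.99×10⁻⁵ s⁻¹
Height gradient: |∂Z/∂n| = 60 m / 386000 m = 1.55×10⁻⁴
On a pressure surface, geostrophic balance gives V_g = (g/f)|∂Z/∂n|:
V_g = 9.81 × 1.55×10⁻⁴ / 4.99×10⁻⁵ = 30.6 m/s

31 m s⁻¹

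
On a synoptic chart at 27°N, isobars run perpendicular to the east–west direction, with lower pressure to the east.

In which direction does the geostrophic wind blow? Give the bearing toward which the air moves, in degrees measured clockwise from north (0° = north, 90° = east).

The pressure-gradient force points toward the east (bearing 090°).
Geostrophic balance: in the Northern Hemisphere the Coriolis force deflects motion to the right, so the geostrophic wind blows 90° to the right of the pressure-gradient force (low pressure on the left).
Rotating 090° by 90° clockwise gives 180° — the wind blows toward the south.

180°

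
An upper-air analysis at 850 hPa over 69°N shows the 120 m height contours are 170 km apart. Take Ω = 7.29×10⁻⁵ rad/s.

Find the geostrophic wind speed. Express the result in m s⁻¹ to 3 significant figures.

50.9 m s⁻¹

Coriolis parameter at 69°N:
f = 2Ω sin φ = 2 × 7.29×10⁻⁵ × sin 69° = 1.36×10⁻⁴ s⁻¹
Height gradient: |∂Z/∂n| = 120 m / 170000 m = 7.06×10⁻⁴
On a pressure surface, geostrophic balance gives V_g = (g/f)|∂Z/∂n|:
V_g = 9.81 × 7.06×10⁻⁴ / 1.36×10⁻⁴ = 50.9 m/s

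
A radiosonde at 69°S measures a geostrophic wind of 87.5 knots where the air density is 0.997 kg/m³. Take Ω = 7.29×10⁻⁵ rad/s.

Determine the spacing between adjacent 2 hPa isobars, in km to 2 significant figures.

33 km

Coriolis parameter at 69°S:
f = 2Ω sin φ = 2 × 7.29×10⁻⁵ × sin 69° = 1.36×10⁻⁴ s⁻¹
Wind speed in SI: 87.5 knots = 45.0 m/s
Geostrophic balance rearranged: |∂P/∂n| = f ρ V_g
|∂P/∂n| = 1.36×10⁻⁴ × 0.997 × 45.0 = 6.11×10⁻³ Pa/m
Isobar spacing: Δn = ΔP/|∂P/∂n| = 200 Pa / 6.11×10⁻³ Pa/m = 32740 m ≈ 33 km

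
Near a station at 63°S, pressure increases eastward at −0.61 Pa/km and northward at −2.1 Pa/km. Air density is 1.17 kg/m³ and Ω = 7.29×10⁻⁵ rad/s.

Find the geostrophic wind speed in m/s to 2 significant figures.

Coriolis parameter at 63°S:
f = 2Ω sin φ = 2 × 7.29×10⁻⁵ × sin 63° = 1.30×10⁻⁴ s⁻¹
In the Southern Hemisphere f is negative: f = −1.30×10⁻⁴ s⁻¹.
Component geostrophic relations (x east, y north):
u_g = −(1/(fρ)) ∂P/∂y,  v_g = (1/(fρ)) ∂P/∂x
u_g = −(−2.1×10⁻³)/(−1.30×10⁻⁴ × 1.17) = −13.8 m/s;  v_g = (−0.61×10⁻³)/(−1.30×10⁻⁴ × 1.17) = 4.01 m/s
|V_g| = √(u_g² + v_g²) = 14.4 m/s

14 m/s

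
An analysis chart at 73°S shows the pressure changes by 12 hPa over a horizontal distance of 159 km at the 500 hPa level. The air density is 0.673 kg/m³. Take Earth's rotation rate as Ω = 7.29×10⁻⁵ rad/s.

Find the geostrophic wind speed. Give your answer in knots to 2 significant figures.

160 knots

Coriolis parameter at 73°S:
f = 2Ω sin φ = 2 × 7.29×10⁻⁵ × sin 73° = 1.39×10⁻⁴ s⁻¹
Pressure gradient: |∂P/∂n| = 1200 Pa / 159000 m = 7.55×10⁻³ Pa/m
Geostrophic balance (pressure-gradient force = Coriolis force):
V_g = (1/(fρ)) |∂P/∂n| = 7.55×10⁻³ / (1.39×10⁻⁴ × 0.673) = 80.4 m/s
Converting: 80.4 m/s × 1.944 = 160 knots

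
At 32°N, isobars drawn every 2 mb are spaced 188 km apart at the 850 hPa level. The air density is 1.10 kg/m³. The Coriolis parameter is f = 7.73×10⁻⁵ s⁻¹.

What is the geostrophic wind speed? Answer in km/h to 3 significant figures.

Pressure gradient: |∂P/∂n| = 200 Pa / 188000 m = 1.06×10⁻³ Pa/m
Geostrophic balance (pressure-gradient force = Coriolis force):
V_g = (1/(fρ)) |∂P/∂n| = 1.06×10⁻³ / (7.73×10⁻⁵ × 1.10) = 12.5 m/s
Converting: 12.5 m/s × 3.6 = 45.0 km/h

45.0 km/h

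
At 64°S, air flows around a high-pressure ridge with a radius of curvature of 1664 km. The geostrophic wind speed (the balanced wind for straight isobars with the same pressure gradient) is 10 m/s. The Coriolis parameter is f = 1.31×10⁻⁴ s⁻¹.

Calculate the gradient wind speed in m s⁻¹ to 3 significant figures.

10.5 m s⁻¹

Around a high, pressure-gradient force acts outward with centrifugal, so Coriolis balances both:
fV = (1/ρ)|∂P/∂n| + V²/R  →  V² − fR·V + fR·V_g = 0
With fR = 1.31×10⁻⁴ × 1664×10³ m = 218 m/s:
V = [fR − √((fR)² − 4 fR V_g)]/2 = [218 − √(218² − 4×218×10)]/2 = 10.5 m/s
Supergeostrophic (V > V_g = 10 m/s), as expected around a high.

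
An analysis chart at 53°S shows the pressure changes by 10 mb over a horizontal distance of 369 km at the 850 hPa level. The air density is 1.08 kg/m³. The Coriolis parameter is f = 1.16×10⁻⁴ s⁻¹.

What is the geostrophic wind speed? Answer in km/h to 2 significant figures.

Pressure gradient: |∂P/∂n| = 1000 Pa / 369000 m = 2.71×10⁻³ Pa/m
Geostrophic balance (pressure-gradient force = Coriolis force):
V_g = (1/(fρ)) |∂P/∂n| = 2.71×10⁻³ / (1.16×10⁻⁴ × 1.08) = 21.6 m/s
Converting: 21.6 m/s × 3.6 = 78 km/h

78 km/h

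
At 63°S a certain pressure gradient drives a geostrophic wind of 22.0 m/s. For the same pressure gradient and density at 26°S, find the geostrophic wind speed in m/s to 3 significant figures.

44.7 m/s

With the same pressure gradient and density, V_g ∝ 1/f ∝ 1/sin φ.
V₂ = V₁ · sin φ₁ / sin φ₂ = 22.0 × sin 63° / sin 26°
V₂ = 22.0 × 0.8910/0.4384 = 44.7 m/s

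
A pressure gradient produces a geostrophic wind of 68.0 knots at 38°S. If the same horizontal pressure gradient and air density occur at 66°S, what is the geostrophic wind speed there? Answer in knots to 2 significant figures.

With the same pressure gradient and density, V_g ∝ 1/f ∝ 1/sin φ.
V₂ = V₁ · sin φ₁ / sin φ₂ = 68.0 × sin 38° / sin 66°
V₂ = 68.0 × 0.6157/0.9135 = 46 knots

46 knots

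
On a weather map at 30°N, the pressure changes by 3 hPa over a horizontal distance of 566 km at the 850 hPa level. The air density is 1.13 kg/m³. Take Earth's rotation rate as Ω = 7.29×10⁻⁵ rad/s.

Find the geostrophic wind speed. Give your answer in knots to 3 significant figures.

Coriolis parameter at 30°N:
f = 2Ω sin φ = 2 × 7.29×10⁻⁵ × sin 30° = 7.29×10⁻⁵ s⁻¹
Pressure gradient: |∂P/∂n| = 300 Pa / 566000 m = 5.30×10⁻⁴ Pa/m
Geostrophic balance (pressure-gradient force = Coriolis force):
V_g = (1/(fρ)) |∂P/∂n| = 5.30×10⁻⁴ / (7.29×10⁻⁵ × 1.13) = 6.43 m/s
Converting: 6.43 m/s × 1.944 = 12.5 knots

12.5 knots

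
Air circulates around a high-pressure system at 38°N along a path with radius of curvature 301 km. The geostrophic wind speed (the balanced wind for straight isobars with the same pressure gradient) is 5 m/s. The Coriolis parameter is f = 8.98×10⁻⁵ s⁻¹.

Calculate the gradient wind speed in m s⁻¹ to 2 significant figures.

6.6 m s⁻¹

Around a high, pressure-gradient force acts outward with centrifugal, so Coriolis balances both:
fV = (1/ρ)|∂P/∂n| + V²/R  →  V² − fR·V + fR·V_g = 0
With fR = 8.98×10⁻⁵ × 301×10³ m = 27.0 m/s:
V = [fR − √((fR)² − 4 fR V_g)]/2 = [27.0 − √(27.0² − 4×27.0×5)]/2 = 6.62 m/s
Supergeostrophic (V > V_g = 5 m/s), as expected around a high.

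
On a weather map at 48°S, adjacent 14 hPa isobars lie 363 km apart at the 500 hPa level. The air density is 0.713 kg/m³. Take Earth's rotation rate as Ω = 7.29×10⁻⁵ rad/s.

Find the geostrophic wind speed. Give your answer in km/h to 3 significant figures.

180 km/h

Coriolis parameter at 48°S:
f = 2Ω sin φ = 2 × 7.29×10⁻⁵ × sin 48° = 1.08×10⁻⁴ s⁻¹
Pressure gradient: |∂P/∂n| = 1400 Pa / 363000 m = 3.86×10⁻³ Pa/m
Geostrophic balance (pressure-gradient force = Coriolis force):
V_g = (1/(fρ)) |∂P/∂n| = 3.86×10⁻³ / (1.08×10⁻⁴ × 0.713) = 49.9 m/s
Converting: 49.9 m/s × 3.6 = 180 km/h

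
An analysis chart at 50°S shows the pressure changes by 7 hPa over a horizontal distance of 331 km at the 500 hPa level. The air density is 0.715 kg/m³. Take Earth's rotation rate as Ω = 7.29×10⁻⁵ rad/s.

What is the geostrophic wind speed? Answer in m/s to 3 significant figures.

Coriolis parameter at 50°S:
f = 2Ω sin φ = 2 × 7.29×10⁻⁵ × sin 50° = 1.12×10⁻⁴ s⁻¹
Pressure gradient: |∂P/∂n| = 700 Pa / 331000 m = 2.11×10⁻³ Pa/m
Geostrophic balance (pressure-gradient force = Coriolis force):
V_g = (1/(fρ)) |∂P/∂n| = 2.11×10⁻³ / (1.12×10⁻⁴ × 0.715) = 26.5 m/s

26.5 m/s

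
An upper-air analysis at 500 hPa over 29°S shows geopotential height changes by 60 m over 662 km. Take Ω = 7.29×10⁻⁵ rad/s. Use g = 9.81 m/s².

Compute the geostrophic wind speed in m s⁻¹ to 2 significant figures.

Coriolis parameter at 29°S:
f = 2Ω sin φ = 2 × 7.29×10⁻⁵ × sin 29° = 7.07×10⁻⁵ s⁻¹
Height gradient: |∂Z/∂n| = 60 m / 662000 m = 9.06×10⁻⁵
On a pressure surface, geostrophic balance gives V_g = (g/f)|∂Z/∂n|:
V_g = 9.81 × 9.06×10⁻⁵ / 7.07×10⁻⁵ = 12.6 m/s

13 m s⁻¹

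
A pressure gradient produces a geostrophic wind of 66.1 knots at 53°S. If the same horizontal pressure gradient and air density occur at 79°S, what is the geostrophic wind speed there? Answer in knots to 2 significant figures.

With the same pressure gradient and density, V_g ∝ 1/f ∝ 1/sin φ.
V₂ = V₁ · sin φ₁ / sin φ₂ = 66.1 × sin 53° / sin 79°
V₂ = 66.1 × 0.7986/0.9816 = 54 knots

54 knots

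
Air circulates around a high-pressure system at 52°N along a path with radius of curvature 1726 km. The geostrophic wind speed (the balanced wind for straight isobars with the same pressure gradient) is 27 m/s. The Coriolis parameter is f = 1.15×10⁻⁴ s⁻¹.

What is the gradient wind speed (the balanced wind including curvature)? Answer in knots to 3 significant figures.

Around a high, pressure-gradient force acts outward with centrifugal, so Coriolis balances both:
fV = (1/ρ)|∂P/∂n| + V²/R  →  V² − fR·V + fR·V_g = 0
With fR = 1.15×10⁻⁴ × 1726×10³ m = 198 m/s:
V = [fR − √((fR)² − 4 fR V_g)]/2 = [198 − √(198² − 4×198×27)]/2 = 32.2 m/s
Supergeostrophic (V > V_g = 27 m/s), as expected around a high.
Converting: 32.2 m/s × 1.944 = 62.7 knots

62.7 knots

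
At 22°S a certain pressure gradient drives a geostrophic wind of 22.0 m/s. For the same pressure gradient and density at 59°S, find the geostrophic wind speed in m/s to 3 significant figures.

With the same pressure gradient and density, V_g ∝ 1/f ∝ 1/sin φ.
V₂ = V₁ · sin φ₁ / sin φ₂ = 22.0 × sin 22° / sin 59°
V₂ = 22.0 × 0.3746/0.8572 = 9.61 m/s

9.61 m/s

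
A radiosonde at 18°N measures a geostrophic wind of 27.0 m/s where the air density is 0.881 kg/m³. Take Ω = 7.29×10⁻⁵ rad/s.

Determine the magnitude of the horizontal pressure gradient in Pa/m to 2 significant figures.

Coriolis parameter at 18°N:
f = 2Ω sin φ = 2 × 7.29×10⁻⁵ × sin 18° = 4.51×10⁻⁵ s⁻¹
Geostrophic balance rearranged: |∂P/∂n| = f ρ V_g
|∂P/∂n| = 4.51×10⁻⁵ × 0.881 × 27.0 = 1.07×10⁻³ Pa/m

1.1×10⁻³ Pa/m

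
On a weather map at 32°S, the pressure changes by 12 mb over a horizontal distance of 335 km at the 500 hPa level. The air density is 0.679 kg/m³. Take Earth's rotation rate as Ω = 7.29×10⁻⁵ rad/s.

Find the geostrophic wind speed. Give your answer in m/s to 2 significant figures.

68 m/s

Coriolis parameter at 32°S:
f = 2Ω sin φ = 2 × 7.29×10⁻⁵ × sin 32° = 7.73×10⁻⁵ s⁻¹
Pressure gradient: |∂P/∂n| = 1200 Pa / 335000 m = 3.58×10⁻³ Pa/m
Geostrophic balance (pressure-gradient force = Coriolis force):
V_g = (1/(fρ)) |∂P/∂n| = 3.58×10⁻³ / (7.73×10⁻⁵ × 0.679) = 68.3 m/s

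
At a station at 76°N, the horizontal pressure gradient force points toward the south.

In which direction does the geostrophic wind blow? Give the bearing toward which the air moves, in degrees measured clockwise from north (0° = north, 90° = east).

270°

The pressure-gradient force points toward the south (bearing 180°).
Geostrophic balance: in the Northern Hemisphere the Coriolis force deflects motion to the right, so the geostrophic wind blows 90° to the right of the pressure-gradient force (low pressure on the left).
Rotating 180° by 90° clockwise gives 270° — the wind blows toward the west.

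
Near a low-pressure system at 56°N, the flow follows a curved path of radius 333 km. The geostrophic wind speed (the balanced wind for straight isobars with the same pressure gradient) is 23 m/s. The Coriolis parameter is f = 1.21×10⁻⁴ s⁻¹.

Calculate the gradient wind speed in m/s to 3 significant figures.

16.4 m/s

Around a low, centrifugal force acts outward with Coriolis, so pressure-gradient force balances both:
(1/ρ)|∂P/∂n| = fV + V²/R  →  V² + fR·V − fR·V_g = 0
With fR = 1.21×10⁻⁴ × 333×10³ m = 40.3 m/s:
V = [−fR + √((fR)² + 4 fR V_g)]/2 = [−40.3 + √(40.3² + 4×40.3×23)]/2 = 16.4 m/s
Subgeostrophic (V < V_g = 23 m/s), as expected around a low.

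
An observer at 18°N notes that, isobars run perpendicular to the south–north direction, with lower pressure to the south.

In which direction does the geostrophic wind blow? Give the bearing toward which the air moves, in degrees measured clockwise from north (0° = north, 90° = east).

The pressure-gradient force points toward the south (bearing 180°).
Geostrophic balance: in the Northern Hemisphere the Coriolis force deflects motion to the right, so the geostrophic wind blows 90° to the right of the pressure-gradient force (low pressure on the left).
Rotating 180° by 90° clockwise gives 270° — the wind blows toward the west.

270°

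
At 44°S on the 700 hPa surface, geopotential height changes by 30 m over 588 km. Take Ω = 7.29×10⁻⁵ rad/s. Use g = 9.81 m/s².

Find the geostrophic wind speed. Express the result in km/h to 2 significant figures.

18 km/h

Coriolis parameter at 44°S:
f = 2Ω sin φ = 2 × 7.29×10⁻⁵ × sin 44° = 1.01×10⁻⁴ s⁻¹
Height gradient: |∂Z/∂n| = 30 m / 588000 m = 5.10×10⁻⁵
On a pressure surface, geostrophic balance gives V_g = (g/f)|∂Z/∂n|:
V_g = 9.81 × 5.10×10⁻⁵ / 1.01×10⁻⁴ = 4.94 m/s
Converting: 4.94 m/s × 3.6 = 18 km/h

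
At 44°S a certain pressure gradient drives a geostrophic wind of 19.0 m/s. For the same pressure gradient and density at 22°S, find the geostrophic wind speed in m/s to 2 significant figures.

35 m/s

With the same pressure gradient and density, V_g ∝ 1/f ∝ 1/sin φ.
V₂ = V₁ · sin φ₁ / sin φ₂ = 19.0 × sin 44° / sin 22°
V₂ = 19.0 × 0.6947/0.3746 = 35 m/s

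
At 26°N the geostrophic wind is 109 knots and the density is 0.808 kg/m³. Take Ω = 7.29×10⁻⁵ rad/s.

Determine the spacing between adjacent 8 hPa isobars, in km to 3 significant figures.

276 km

Coriolis parameter at 26°N:
f = 2Ω sin φ = 2 × 7.29×10⁻⁵ × sin 26° = 6.39×10⁻⁵ s⁻¹
Wind speed in SI: 109 knots = 56.1 m/s
Geostrophic balance rearranged: |∂P/∂n| = f ρ V_g
|∂P/∂n| = 6.39×10⁻⁵ × 0.808 × 56.1 = 2.90×10⁻³ Pa/m
Isobar spacing: Δn = ΔP/|∂P/∂n| = 800 Pa / 2.90×10⁻³ Pa/m = 276258 m ≈ 276 km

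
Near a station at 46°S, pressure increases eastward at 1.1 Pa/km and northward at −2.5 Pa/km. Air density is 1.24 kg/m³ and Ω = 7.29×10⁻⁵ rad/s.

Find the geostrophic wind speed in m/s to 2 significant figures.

21 m/s

Coriolis parameter at 46°S:
f = 2Ω sin φ = 2 × 7.29×10⁻⁵ × sin 46° = 1.05×10⁻⁴ s⁻¹
In the Southern Hemisphere f is negative: f = −1.05×10⁻⁴ s⁻¹.
Component geostrophic relations (x east, y north):
u_g = −(1/(fρ)) ∂P/∂y,  v_g = (1/(fρ)) ∂P/∂x
u_g = −(−2.5×10⁻³)/(−1.05×10⁻⁴ × 1.24) = −19.2 m/s;  v_g = (1.1×10⁻³)/(−1.05×10⁻⁴ × 1.24) = −8.46 m/s
|V_g| = √(u_g² + v_g²) = 21.0 m/s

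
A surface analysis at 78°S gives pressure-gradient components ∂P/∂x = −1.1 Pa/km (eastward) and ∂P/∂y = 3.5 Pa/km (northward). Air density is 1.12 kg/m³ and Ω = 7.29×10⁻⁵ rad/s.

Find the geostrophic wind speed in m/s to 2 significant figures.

Coriolis parameter at 78°S:
f = 2Ω sin φ = 2 × 7.29×10⁻⁵ × sin 78° = 1.43×10⁻⁴ s⁻¹
In the Southern Hemisphere f is negative: f = −1.43×10⁻⁴ s⁻¹.
Component geostrophic relations (x east, y north):
u_g = −(1/(fρ)) ∂P/∂y,  v_g = (1/(fρ)) ∂P/∂x
u_g = −(3.5×10⁻³)/(−1.43×10⁻⁴ × 1.12) = 21.9 m/s;  v_g = (−1.1×10⁻³)/(−1.43×10⁻⁴ × 1.12) = 6.89 m/s
|V_g| = √(u_g² + v_g²) = 23.0 m/s

23 m/s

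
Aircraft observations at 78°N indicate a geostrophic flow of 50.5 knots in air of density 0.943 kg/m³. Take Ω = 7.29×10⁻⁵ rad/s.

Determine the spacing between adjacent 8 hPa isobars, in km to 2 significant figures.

Coriolis parameter at 78°N:
f = 2Ω sin φ = 2 × 7.29×10⁻⁵ × sin 78° = 1.43×10⁻⁴ s⁻¹
Wind speed in SI: 50.5 knots = 26.0 m/s
Geostrophic balance rearranged: |∂P/∂n| = f ρ V_g
|∂P/∂n| = 1.43×10⁻⁴ × 0.943 × 26.0 = 3.49×10⁻³ Pa/m
Isobar spacing: Δn = ΔP/|∂P/∂n| = 800 Pa / 3.49×10⁻³ Pa/m = 228974 m ≈ 230 km

230 km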